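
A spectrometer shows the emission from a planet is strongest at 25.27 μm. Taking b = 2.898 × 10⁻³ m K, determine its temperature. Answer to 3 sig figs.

Wien's law gives T = b/λ_max = (2.898×10⁻³ m·K)/(2.527×10⁻⁵ m) = 115 K.

T ≈ 115 K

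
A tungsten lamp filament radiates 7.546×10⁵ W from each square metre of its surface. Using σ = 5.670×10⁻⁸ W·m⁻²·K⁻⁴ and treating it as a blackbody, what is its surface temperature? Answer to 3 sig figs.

T ≈ 1.91×10³ K

I = σT⁴, so T = (I/σ)^(1/4) = (7.546×10⁵/(5.670×10⁻⁸))^(1/4) = 1.91×10³ K.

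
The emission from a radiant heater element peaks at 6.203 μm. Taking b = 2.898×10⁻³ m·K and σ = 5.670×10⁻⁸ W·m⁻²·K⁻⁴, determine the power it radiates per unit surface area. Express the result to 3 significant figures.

Wien's law: T = b/λ_max = 2.898×10⁻³/6.203×10⁻⁶ = 467.193 K.
Then I = σT⁴ = 5.670×10⁻⁸×(467.193)⁴ = 2.70×10³ W/m².

I ≈ 2.70×10³ W/m²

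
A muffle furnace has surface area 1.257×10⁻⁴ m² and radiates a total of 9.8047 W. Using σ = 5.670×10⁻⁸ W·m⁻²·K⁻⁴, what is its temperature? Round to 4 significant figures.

T ≈ 1083 K

Area A = 1.257×10⁻⁴ m².
P = σAT⁴ ⇒ T = (P/(σA))^(1/4) = (9.8047/(5.670×10⁻⁸×1.257×10⁻⁴))^(1/4) = 1083 K.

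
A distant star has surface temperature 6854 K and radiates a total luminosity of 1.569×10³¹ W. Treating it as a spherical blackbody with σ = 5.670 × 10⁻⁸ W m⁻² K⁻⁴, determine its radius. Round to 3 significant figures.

R ≈ 9.99×10¹⁰ m

L = 4πR²σT⁴ ⇒ R = √(L/(4πσT⁴)).
σT⁴ = 1.25129×10⁸ W/m², so R = √(1.569×10³¹/(4π×1.25129×10⁸)) = 9.99×10¹⁰ m.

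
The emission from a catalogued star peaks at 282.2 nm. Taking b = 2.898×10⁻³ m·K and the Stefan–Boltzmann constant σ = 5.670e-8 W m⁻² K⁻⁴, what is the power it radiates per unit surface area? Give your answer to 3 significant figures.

I ≈ 6.31×10⁸ W/m²

Wien's law: T = b/λ_max = 2.898×10⁻³/2.822×10⁻⁷ = 10269.3 K.
Then I = σT⁴ = 5.670×10⁻⁸×(10269.3)⁴ = 6.31×10⁸ W/m².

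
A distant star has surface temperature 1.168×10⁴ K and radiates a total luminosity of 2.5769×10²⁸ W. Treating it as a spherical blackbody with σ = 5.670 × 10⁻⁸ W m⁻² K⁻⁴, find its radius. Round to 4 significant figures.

L = 4πR²σT⁴ ⇒ R = √(L/(4πσT⁴)).
σT⁴ = 1.05525×10⁹ W/m², so R = √(2.5769×10²⁸/(4π×1.05525×10⁹)) = 1.394×10⁹ m.

R ≈ 1.394×10⁹ m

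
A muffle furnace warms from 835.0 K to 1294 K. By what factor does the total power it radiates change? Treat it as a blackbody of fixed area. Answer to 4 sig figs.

P ∝ T⁴, so P₂/P₁ = (T₂/T₁)⁴ = (1294/835.0)⁴ = (1.54970)⁴ = 5.768.

P₂/P₁ ≈ 5.768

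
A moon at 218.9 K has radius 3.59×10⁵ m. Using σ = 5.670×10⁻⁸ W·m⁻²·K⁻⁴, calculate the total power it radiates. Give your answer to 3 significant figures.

P ≈ 2.11×10¹⁴ W

Surface area A = 4πR² = 4π(3.59×10⁵ m)² = 1.61957×10¹² m².
P = σAT⁴ = 5.670×10⁻⁸ × 1.61957×10¹² × (218.9)⁴ = 2.11×10¹⁴ W.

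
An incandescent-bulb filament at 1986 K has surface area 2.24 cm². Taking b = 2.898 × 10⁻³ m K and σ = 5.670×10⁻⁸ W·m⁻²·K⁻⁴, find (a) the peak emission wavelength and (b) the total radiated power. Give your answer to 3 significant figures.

(a) λ_max = b/T = 2.898×10⁻³/1986 = 1.459×10⁻⁶ m = 1.46 μm.
Area A = 2.24 cm² = 2.24×10⁻⁴ m².
(b) P = σAT⁴ = 5.670×10⁻⁸×2.24×10⁻⁴×(1986)⁴ = 198 W.

λ_max ≈ 1.46 μm; P ≈ 198 W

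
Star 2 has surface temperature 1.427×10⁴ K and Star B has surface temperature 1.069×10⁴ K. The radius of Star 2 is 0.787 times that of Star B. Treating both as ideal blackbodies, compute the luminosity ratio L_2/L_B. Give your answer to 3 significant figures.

L_2/L_B ≈ 1.97

L ∝ R²T⁴, so L_2/L_B = (R_2/R_B)²(T_2/T_B)⁴ = (0.787)² × (1.427×10⁴/1.069×10⁴)⁴ = 0.619369 × 3.17530 = 1.97.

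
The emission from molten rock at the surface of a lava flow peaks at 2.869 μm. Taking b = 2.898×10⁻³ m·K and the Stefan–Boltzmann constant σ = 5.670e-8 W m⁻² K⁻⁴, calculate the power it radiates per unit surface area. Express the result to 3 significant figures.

Wien's law: T = b/λ_max = 2.898×10⁻³/2.869×10⁻⁶ = 1010.11 K.
Then I = σT⁴ = 5.670×10⁻⁸×(1010.11)⁴ = 5.90×10⁴ W/m².

I ≈ 5.90×10⁴ W/m²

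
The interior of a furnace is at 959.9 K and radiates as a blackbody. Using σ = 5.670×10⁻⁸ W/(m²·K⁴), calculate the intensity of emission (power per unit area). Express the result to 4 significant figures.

I ≈ 4.814×10⁴ W/m²

Stefan–Boltzmann: I = σT⁴ = 5.670×10⁻⁸ × (959.9)⁴ = 4.814×10⁴ W/m².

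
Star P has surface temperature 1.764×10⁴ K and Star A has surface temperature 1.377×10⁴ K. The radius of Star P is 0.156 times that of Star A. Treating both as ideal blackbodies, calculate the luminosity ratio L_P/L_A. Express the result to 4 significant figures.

L_P/L_A ≈ 0.06554

L ∝ R²T⁴, so L_P/L_A = (R_P/R_A)²(T_P/T_A)⁴ = (0.156)² × (1.764×10⁴/1.377×10⁴)⁴ = 0.024336 × 2.69314 = 0.06554.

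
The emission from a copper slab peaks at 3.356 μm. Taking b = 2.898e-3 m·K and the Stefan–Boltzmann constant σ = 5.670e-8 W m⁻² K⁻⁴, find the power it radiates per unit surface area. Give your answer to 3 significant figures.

I ≈ 3.15×10⁴ W/m²

Wien's law: T = b/λ_max = 2.898×10⁻³/3.356×10⁻⁶ = 863.528 K.
Then I = σT⁴ = 5.670×10⁻⁸×(863.528)⁴ = 3.15×10⁴ W/m².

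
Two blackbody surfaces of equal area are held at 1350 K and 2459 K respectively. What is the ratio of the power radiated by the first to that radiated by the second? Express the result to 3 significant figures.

P₁/P₂ ≈ 0.0908

With equal areas, P₁/P₂ = (T₁/T₂)⁴ = (1350/2459)⁴ = 0.0908.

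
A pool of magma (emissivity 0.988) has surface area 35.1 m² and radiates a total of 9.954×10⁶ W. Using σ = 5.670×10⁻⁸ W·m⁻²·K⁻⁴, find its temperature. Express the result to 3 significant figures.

Area A = 35.1 m².
P = εσAT⁴ ⇒ T = (P/(εσA))^(1/4) = (9.954×10⁶/(0.988×5.670×10⁻⁸×35.1))^(1/4) = 1.50×10³ K.

T ≈ 1.50×10³ K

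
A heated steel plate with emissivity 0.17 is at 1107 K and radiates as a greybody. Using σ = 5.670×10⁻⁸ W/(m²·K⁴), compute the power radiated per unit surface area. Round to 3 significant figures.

Stefan–Boltzmann: I = εσT⁴ = 0.17 × 5.670×10⁻⁸ × (1107)⁴ = 1.45×10⁴ W/m².

I ≈ 1.45×10⁴ W/m²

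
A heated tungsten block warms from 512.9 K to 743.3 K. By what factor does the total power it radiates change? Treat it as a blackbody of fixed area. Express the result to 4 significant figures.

P ∝ T⁴, so P₂/P₁ = (T₂/T₁)⁴ = (743.3/512.9)⁴ = (1.44921)⁴ = 4.411.

P₂/P₁ ≈ 4.411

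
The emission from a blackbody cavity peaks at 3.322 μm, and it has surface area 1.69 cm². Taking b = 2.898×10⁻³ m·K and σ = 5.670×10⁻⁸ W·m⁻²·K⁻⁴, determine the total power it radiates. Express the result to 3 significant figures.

Wien's law: T = b/λ_max = 2.898×10⁻³/3.322×10⁻⁶ = 872.366 K.
Area A = 1.69 cm² = 1.69×10⁻⁴ m².
Then P = σAT⁴ = 5.670×10⁻⁸×1.69×10⁻⁴×(872.366)⁴ = 5.55 W.

P ≈ 5.55 W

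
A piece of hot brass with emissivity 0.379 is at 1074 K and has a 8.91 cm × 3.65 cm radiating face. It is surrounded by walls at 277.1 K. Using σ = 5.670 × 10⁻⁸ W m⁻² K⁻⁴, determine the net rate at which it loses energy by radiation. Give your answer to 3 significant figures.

Net loss ≈ 92.6 W

Area A = 0.0891 × 0.0365 = 3.25215×10⁻³ m².
Net radiated power P_net = εσA(T⁴ − T₀⁴) = 0.379×5.670×10⁻⁸×3.25215×10⁻³×(1074⁴ − 277.1⁴).
T⁴ − T₀⁴ = 1.33051×10¹² − 5.89585×10⁹ = 1.32461×10¹² K⁴, so P_net = 92.6 W.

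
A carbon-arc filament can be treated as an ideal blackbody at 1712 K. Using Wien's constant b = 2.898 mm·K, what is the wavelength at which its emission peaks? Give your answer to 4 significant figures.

λ_max ≈ 1.693 μm

Wien's displacement law: λ_max = b/T = (2.898×10⁻³ m·K)/(1712 K) = 1.6928×10⁻⁶ m.
That is 1.693 μm, in the infrared range.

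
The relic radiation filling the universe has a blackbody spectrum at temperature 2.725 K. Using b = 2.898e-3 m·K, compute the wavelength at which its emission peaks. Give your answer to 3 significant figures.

λ_max ≈ 1.06×10⁻³ m

Wien's displacement law: λ_max = b/T = (2.898×10⁻³ m·K)/(2.725 K) = 1.063×10⁻³ m.
That is 1.06×10⁻³ m, in the microwave range.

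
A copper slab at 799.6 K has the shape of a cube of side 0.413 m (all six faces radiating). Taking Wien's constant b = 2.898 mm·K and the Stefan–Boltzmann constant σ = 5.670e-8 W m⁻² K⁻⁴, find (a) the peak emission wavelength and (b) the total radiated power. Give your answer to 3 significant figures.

(a) λ_max = b/T = 2.898×10⁻³/799.6 = 3.624×10⁻⁶ m = 3.62 μm.
Area A = 6s² = 6×(0.413 m)² = 1.02341 m².
(b) P = σAT⁴ = 5.670×10⁻⁸×1.02341×(799.6)⁴ = 2.37×10⁴ W.

λ_max ≈ 3.62 μm; P ≈ 2.37×10⁴ W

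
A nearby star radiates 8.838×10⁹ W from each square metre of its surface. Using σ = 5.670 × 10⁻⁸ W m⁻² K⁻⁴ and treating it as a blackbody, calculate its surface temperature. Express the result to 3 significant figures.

T ≈ 1.99×10⁴ K

I = σT⁴, so T = (I/σ)^(1/4) = (8.838×10⁹/(5.670×10⁻⁸))^(1/4) = 1.99×10⁴ K.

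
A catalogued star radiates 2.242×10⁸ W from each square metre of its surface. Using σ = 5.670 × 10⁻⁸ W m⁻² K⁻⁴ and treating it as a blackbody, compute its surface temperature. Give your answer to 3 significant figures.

I = σT⁴, so T = (I/σ)^(1/4) = (2.242×10⁸/(5.670×10⁻⁸))^(1/4) = 7.93×10³ K.

T ≈ 7.93×10³ K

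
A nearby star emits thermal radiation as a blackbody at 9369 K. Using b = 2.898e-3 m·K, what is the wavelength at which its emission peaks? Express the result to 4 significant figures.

Wien's displacement law: λ_max = b/T = (2.898×10⁻³ m·K)/(9369 K) = 3.0932×10⁻⁷ m.
That is 309.3 nm, in the ultraviolet range.

λ_max ≈ 309.3 nm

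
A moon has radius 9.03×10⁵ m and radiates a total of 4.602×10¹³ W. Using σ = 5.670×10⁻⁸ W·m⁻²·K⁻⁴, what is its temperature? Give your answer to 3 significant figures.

Surface area A = 4πR² = 4π(9.03×10⁵ m)² = 1.02467×10¹³ m².
P = σAT⁴ ⇒ T = (P/(σA))^(1/4) = (4.602×10¹³/(5.670×10⁻⁸×1.02467×10¹³))^(1/4) = 94.3 K.

T ≈ 94.3 K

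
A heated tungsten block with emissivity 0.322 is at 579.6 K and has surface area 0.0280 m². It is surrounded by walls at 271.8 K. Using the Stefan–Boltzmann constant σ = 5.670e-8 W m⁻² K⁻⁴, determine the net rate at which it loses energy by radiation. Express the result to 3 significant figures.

Net loss ≈ 54.9 W

Area A = 0.0280 m².
Net radiated power P_net = εσA(T⁴ − T₀⁴) = 0.322×5.670×10⁻⁸×0.0280×(579.6⁴ − 271.8⁴).
T⁴ − T₀⁴ = 1.12853×10¹¹ − 5.45755×10⁹ = 1.07395×10¹¹ K⁴, so P_net = 54.9 W.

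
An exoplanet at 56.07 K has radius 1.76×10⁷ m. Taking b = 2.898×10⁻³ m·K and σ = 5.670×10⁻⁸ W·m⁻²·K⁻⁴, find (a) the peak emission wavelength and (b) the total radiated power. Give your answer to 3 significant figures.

(a) λ_max = b/T = 2.898×10⁻³/56.07 = 5.169×10⁻⁵ m = 51.7 μm.
Surface area A = 4πR² = 4π(1.76×10⁷ m)² = 3.89256×10¹⁵ m².
(b) P = σAT⁴ = 5.670×10⁻⁸×3.89256×10¹⁵×(56.07)⁴ = 2.18×10¹⁵ W.

λ_max ≈ 51.7 μm; P ≈ 2.18×10¹⁵ W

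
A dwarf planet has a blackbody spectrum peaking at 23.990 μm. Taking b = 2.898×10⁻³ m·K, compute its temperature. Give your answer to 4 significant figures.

T ≈ 120.8 K

Wien's law gives T = b/λ_max = (2.898×10⁻³ m·K)/(2.3990×10⁻⁵ m) = 120.8 K.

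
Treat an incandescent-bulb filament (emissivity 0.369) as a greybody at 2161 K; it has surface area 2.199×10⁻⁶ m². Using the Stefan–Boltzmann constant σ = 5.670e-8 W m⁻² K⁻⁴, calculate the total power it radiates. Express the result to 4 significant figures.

P ≈ 1.003 W

Area A = 2.199×10⁻⁶ m².
P = εσAT⁴ = 0.369 × 5.670×10⁻⁸ × 2.199×10⁻⁶ × (2161)⁴ = 1.003 W.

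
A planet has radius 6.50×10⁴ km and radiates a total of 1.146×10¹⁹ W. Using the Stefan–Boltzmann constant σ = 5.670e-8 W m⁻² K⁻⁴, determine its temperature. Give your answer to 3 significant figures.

T ≈ 248 K

Surface area A = 4πR² = 4π(6.50×10⁷ m)² = 5.30929×10¹⁶ m².
P = σAT⁴ ⇒ T = (P/(σA))^(1/4) = (1.146×10¹⁹/(5.670×10⁻⁸×5.30929×10¹⁶))^(1/4) = 248 K.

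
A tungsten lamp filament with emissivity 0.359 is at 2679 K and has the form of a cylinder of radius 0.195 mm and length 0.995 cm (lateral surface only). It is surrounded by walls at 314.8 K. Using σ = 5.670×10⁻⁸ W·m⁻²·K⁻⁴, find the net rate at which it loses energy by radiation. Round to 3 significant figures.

Lateral area A = 2πrL = 2π×1.95×10⁻⁴×9.95×10⁻³ = 1.21910×10⁻⁵ m².
Net radiated power P_net = εσA(T⁴ − T₀⁴) = 0.359×5.670×10⁻⁸×1.21910×10⁻⁵×(2679⁴ − 314.8⁴).
T⁴ − T₀⁴ = 5.15099×10¹³ − 9.82062×10⁹ = 5.15001×10¹³ K⁴, so P_net = 12.8 W.

Net loss ≈ 12.8 W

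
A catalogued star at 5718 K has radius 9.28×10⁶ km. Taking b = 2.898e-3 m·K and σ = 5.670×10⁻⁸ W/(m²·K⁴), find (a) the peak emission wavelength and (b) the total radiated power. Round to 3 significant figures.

(a) λ_max = b/T = 2.898×10⁻³/5718 = 5.068×10⁻⁷ m = 0.507 μm.
Surface area A = 4πR² = 4π(9.28×10⁹ m)² = 1.08220×10²¹ m².
(b) P = σAT⁴ = 5.670×10⁻⁸×1.08220×10²¹×(5718)⁴ = 6.56×10²⁸ W.

λ_max ≈ 0.507 μm; P ≈ 6.56×10²⁸ W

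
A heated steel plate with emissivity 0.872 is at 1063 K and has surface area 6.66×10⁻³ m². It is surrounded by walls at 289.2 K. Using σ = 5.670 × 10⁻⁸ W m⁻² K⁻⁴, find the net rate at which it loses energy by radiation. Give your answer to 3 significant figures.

Net loss ≈ 418 W

Area A = 6.66×10⁻³ m².
Net radiated power P_net = εσA(T⁴ − T₀⁴) = 0.872×5.670×10⁻⁸×6.66×10⁻³×(1063⁴ − 289.2⁴).
T⁴ − T₀⁴ = 1.27683×10¹² − 6.99509×10⁹ = 1.26983×10¹² K⁴, so P_net = 418 W.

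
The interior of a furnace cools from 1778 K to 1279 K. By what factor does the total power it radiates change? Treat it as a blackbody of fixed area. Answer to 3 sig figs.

P ∝ T⁴, so P₂/P₁ = (T₂/T₁)⁴ = (1279/1778)⁴ = (0.719348)⁴ = 0.268.

P₂/P₁ ≈ 0.268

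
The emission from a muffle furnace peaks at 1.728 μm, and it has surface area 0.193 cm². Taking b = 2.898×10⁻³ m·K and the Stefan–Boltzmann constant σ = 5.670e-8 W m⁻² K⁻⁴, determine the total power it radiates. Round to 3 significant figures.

Wien's law: T = b/λ_max = 2.898×10⁻³/1.728×10⁻⁶ = 1677.08 K.
Area A = 0.193 cm² = 1.93×10⁻⁵ m².
Then P = σAT⁴ = 5.670×10⁻⁸×1.93×10⁻⁵×(1677.08)⁴ = 8.66 W.

P ≈ 8.66 W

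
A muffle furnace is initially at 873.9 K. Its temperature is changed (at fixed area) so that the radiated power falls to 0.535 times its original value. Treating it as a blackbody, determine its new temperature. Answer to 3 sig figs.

T₂ ≈ 747 K

P ∝ T⁴, so T₂/T₁ = (P₂/P₁)^(1/4) = (0.535)^(1/4) = 0.855241.
T₂ = 873.9 × 0.855241 = 747 K.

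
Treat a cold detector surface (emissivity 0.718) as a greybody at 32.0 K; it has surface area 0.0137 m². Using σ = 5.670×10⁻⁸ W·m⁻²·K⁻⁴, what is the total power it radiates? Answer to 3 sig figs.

Area A = 0.0137 m².
P = εσAT⁴ = 0.718 × 5.670×10⁻⁸ × 0.0137 × (32.0)⁴ = 5.85×10⁻⁴ W.

P ≈ 5.85×10⁻⁴ W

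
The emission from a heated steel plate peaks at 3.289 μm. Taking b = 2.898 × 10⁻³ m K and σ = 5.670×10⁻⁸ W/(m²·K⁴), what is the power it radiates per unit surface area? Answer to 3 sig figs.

Wien's law: T = b/λ_max = 2.898×10⁻³/3.289×10⁻⁶ = 881.119 K.
Then I = σT⁴ = 5.670×10⁻⁸×(881.119)⁴ = 3.42×10⁴ W/m².

I ≈ 3.42×10⁴ W/m²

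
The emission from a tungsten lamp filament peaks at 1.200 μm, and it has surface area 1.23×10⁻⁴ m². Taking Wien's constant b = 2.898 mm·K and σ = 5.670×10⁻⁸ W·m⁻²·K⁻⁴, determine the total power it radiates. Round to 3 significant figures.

Wien's law: T = b/λ_max = 2.898×10⁻³/1.200×10⁻⁶ = 2415.00 K.
Area A = 1.23×10⁻⁴ m².
Then P = σAT⁴ = 5.670×10⁻⁸×1.23×10⁻⁴×(2415.00)⁴ = 237 W.

P ≈ 237 W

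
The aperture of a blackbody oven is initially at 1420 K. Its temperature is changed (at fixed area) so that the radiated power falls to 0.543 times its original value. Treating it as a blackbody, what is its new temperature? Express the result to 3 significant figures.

P ∝ T⁴, so T₂/T₁ = (P₂/P₁)^(1/4) = (0.543)^(1/4) = 0.858420.
T₂ = 1420 × 0.858420 = 1.22×10³ K.

T₂ ≈ 1.22×10³ K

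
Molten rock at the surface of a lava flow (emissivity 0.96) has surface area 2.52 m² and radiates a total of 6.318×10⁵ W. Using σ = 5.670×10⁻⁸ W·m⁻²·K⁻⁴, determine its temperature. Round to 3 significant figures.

T ≈ 1.46×10³ K

Area A = 2.52 m².
P = εσAT⁴ ⇒ T = (P/(εσA))^(1/4) = (6.318×10⁵/(0.96×5.670×10⁻⁸×2.52))^(1/4) = 1.46×10³ K.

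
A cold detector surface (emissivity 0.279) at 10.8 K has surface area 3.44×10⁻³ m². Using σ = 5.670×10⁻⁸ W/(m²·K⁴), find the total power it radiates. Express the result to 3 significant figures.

Area A = 3.44×10⁻³ m².
P = εσAT⁴ = 0.279 × 5.670×10⁻⁸ × 3.44×10⁻³ × (10.8)⁴ = 7.40×10⁻⁷ W.

P ≈ 7.40×10⁻⁷ W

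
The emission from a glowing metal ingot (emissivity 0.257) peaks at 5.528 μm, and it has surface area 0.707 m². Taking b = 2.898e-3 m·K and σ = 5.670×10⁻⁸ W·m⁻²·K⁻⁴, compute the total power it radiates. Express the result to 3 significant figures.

P ≈ 778 W

Wien's law: T = b/λ_max = 2.898×10⁻³/5.528×10⁻⁶ = 524.240 K.
Area A = 0.707 m².
Then P = εσAT⁴ = 0.257×5.670×10⁻⁸×0.707×(524.240)⁴ = 778 W.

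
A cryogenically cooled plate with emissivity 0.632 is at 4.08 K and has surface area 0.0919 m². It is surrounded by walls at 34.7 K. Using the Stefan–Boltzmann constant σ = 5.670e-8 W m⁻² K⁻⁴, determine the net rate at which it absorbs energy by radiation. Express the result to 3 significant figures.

Area A = 0.0919 m².
Net radiated power P_net = εσA(T⁴ − T₀⁴) = 0.632×5.670×10⁻⁸×0.0919×(4.08⁴ − 34.7⁴).
T⁴ − T₀⁴ = 277.103 − 1.44983×10⁶ = -1.44955×10⁶ K⁴, so P_net = -4.77×10⁻³ W — negative, meaning a net gain of 4.77×10⁻³ W.

Net gain ≈ 4.77×10⁻³ W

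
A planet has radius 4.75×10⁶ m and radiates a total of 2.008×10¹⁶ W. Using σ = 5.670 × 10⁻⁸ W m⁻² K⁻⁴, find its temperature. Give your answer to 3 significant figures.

T ≈ 188 K

Surface area A = 4πR² = 4π(4.75×10⁶ m)² = 2.83529×10¹⁴ m².
P = σAT⁴ ⇒ T = (P/(σA))^(1/4) = (2.008×10¹⁶/(5.670×10⁻⁸×2.83529×10¹⁴))^(1/4) = 188 K.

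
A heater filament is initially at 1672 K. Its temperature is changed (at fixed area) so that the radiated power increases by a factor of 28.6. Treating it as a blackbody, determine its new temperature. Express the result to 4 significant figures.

P ∝ T⁴, so T₂/T₁ = (P₂/P₁)^(1/4) = (28.6)^(1/4) = 2.31255.
T₂ = 1672 × 2.31255 = 3867 K.

T₂ ≈ 3867 K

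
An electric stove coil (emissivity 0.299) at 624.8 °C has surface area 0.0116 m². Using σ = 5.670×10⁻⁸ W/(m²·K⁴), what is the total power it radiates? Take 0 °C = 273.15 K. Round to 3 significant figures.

P ≈ 128 W

T = 624.8 °C + 273.15 = 897.95 K.
Area A = 0.0116 m².
P = εσAT⁴ = 0.299 × 5.670×10⁻⁸ × 0.0116 × (897.95)⁴ = 128 W.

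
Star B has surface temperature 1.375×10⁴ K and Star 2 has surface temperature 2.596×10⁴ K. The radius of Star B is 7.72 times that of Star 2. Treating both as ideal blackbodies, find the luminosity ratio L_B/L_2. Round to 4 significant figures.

L ∝ R²T⁴, so L_B/L_2 = (R_B/R_2)²(T_B/T_2)⁴ = (7.72)² × (1.375×10⁴/2.596×10⁴)⁴ = 59.5984 × 0.0787031 = 4.691.

L_B/L_2 ≈ 4.691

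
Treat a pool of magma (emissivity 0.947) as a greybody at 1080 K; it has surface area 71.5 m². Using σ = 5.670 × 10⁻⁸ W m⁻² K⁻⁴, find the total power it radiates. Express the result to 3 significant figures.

P ≈ 5.22×10⁶ W

Area A = 71.5 m².
P = εσAT⁴ = 0.947 × 5.670×10⁻⁸ × 71.5 × (1080)⁴ = 5.22×10⁶ W.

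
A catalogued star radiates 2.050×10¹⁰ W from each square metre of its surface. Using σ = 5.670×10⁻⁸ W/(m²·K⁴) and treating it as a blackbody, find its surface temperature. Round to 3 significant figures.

I = σT⁴, so T = (I/σ)^(1/4) = (2.050×10¹⁰/(5.670×10⁻⁸))^(1/4) = 2.45×10⁴ K.

T ≈ 2.45×10⁴ K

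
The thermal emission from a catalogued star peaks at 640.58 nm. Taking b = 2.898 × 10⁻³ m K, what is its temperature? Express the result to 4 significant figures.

T ≈ 4524 K

Wien's law gives T = b/λ_max = (2.898×10⁻³ m·K)/(6.4058×10⁻⁷ m) = 4524 K.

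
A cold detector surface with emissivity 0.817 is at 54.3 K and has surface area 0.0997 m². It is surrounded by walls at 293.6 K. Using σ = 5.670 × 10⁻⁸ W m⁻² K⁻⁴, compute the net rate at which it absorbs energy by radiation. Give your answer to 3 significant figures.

Area A = 0.0997 m².
Net radiated power P_net = εσA(T⁴ − T₀⁴) = 0.817×5.670×10⁻⁸×0.0997×(54.3⁴ − 293.6⁴).
T⁴ − T₀⁴ = 8.69359×10⁶ − 7.43061×10⁹ = -7.42192×10⁹ K⁴, so P_net = -34.3 W — negative, meaning a net gain of 34.3 W.

Net gain ≈ 34.3 W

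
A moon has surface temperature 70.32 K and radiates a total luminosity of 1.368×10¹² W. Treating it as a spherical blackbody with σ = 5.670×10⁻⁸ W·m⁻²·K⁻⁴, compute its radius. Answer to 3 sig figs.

R ≈ 2.80×10⁵ m

L = 4πR²σT⁴ ⇒ R = √(L/(4πσT⁴)).
σT⁴ = 1.38643 W/m², so R = √(1.368×10¹²/(4π×1.38643)) = 2.80×10⁵ m.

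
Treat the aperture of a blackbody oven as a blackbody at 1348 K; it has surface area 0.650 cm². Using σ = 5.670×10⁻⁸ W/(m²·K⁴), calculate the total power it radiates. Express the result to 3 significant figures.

Area A = 0.650 cm² = 6.50×10⁻⁵ m².
P = σAT⁴ = 5.670×10⁻⁸ × 6.50×10⁻⁵ × (1348)⁴ = 12.2 W.

P ≈ 12.2 W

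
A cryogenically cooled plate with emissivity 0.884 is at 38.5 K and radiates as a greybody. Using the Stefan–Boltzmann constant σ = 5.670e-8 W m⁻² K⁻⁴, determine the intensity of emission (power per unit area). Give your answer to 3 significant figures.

I ≈ 0.110 W/m²

Stefan–Boltzmann: I = εσT⁴ = 0.884 × 5.670×10⁻⁸ × (38.5)⁴ = 0.110 W/m².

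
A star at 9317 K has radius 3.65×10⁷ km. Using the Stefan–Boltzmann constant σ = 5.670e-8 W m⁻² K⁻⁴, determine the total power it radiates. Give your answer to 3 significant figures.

Surface area A = 4πR² = 4π(3.65×10¹⁰ m)² = 1.67415×10²² m².
P = σAT⁴ = 5.670×10⁻⁸ × 1.67415×10²² × (9317)⁴ = 7.15×10³⁰ W.

P ≈ 7.15×10³⁰ W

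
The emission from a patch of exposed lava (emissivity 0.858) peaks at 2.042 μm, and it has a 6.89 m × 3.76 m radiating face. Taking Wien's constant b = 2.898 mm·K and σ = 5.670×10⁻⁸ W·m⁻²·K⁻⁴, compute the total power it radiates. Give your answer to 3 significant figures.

P ≈ 5.11×10⁶ W

Wien's law: T = b/λ_max = 2.898×10⁻³/2.042×10⁻⁶ = 1419.20 K.
Area A = 6.89 × 3.76 = 25.9064 m².
Then P = εσAT⁴ = 0.858×5.670×10⁻⁸×25.9064×(1419.20)⁴ = 5.11×10⁶ W.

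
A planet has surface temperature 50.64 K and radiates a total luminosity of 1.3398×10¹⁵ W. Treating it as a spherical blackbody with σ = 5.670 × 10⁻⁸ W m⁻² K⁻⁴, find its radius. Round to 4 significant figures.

L = 4πR²σT⁴ ⇒ R = √(L/(4πσT⁴)).
σT⁴ = 0.372870 W/m², so R = √(1.3398×10¹⁵/(4π×0.372870)) = 1.691×10⁷ m.

R ≈ 1.691×10⁷ m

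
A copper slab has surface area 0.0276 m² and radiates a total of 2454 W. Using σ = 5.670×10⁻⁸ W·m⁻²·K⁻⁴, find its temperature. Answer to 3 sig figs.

T ≈ 1.12×10³ K

Area A = 0.0276 m².
P = σAT⁴ ⇒ T = (P/(σA))^(1/4) = (2454/(5.670×10⁻⁸×0.0276))^(1/4) = 1.12×10³ K.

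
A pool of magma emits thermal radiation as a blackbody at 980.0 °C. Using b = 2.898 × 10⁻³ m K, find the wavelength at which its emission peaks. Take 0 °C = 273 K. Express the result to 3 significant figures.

λ_max ≈ 2.31×10³ nm

T = 980.0 °C + 273 = 1253.0 K.
Wien's displacement law: λ_max = b/T = (2.898×10⁻³ m·K)/(1253.0 K) = 2.313×10⁻⁶ m.
That is 2.31×10³ nm, in the infrared range.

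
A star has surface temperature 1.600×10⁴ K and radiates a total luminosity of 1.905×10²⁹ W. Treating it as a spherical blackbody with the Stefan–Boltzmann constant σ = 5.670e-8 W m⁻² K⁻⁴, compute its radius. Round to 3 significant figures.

L = 4πR²σT⁴ ⇒ R = √(L/(4πσT⁴)).
σT⁴ = 3.71589×10⁹ W/m², so R = √(1.905×10²⁹/(4π×3.71589×10⁹)) = 2.02×10⁹ m.

R ≈ 2.02×10⁹ m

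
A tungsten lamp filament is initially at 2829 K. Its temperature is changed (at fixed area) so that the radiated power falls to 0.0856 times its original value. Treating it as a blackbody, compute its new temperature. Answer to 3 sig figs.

P ∝ T⁴, so T₂/T₁ = (P₂/P₁)^(1/4) = (0.0856)^(1/4) = 0.540902.
T₂ = 2829 × 0.540902 = 1.53×10³ K.

T₂ ≈ 1.53×10³ K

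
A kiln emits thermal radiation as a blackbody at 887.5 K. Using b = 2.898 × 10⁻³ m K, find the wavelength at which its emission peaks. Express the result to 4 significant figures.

λ_max ≈ 3.265 μm

Wien's displacement law: λ_max = b/T = (2.898×10⁻³ m·K)/(887.5 K) = 3.2654×10⁻⁶ m.
That is 3.265 μm, in the infrared range.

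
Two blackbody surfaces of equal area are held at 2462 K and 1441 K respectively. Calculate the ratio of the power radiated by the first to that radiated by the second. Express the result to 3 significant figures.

With equal areas, P₁/P₂ = (T₁/T₂)⁴ = (2462/1441)⁴ = 8.52.

P₁/P₂ ≈ 8.52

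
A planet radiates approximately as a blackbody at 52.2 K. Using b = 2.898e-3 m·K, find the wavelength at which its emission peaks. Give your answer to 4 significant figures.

λ_max ≈ 55.52 μm

Wien's displacement law: λ_max = b/T = (2.898×10⁻³ m·K)/(52.2 K) = 5.5517×10⁻⁵ m.
That is 55.52 μm, in the infrared range.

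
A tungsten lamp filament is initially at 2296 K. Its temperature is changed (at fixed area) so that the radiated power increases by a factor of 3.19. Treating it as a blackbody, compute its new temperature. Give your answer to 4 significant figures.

P ∝ T⁴, so T₂/T₁ = (P₂/P₁)^(1/4) = (3.19)^(1/4) = 1.33643.
T₂ = 2296 × 1.33643 = 3068 K.

T₂ ≈ 3068 K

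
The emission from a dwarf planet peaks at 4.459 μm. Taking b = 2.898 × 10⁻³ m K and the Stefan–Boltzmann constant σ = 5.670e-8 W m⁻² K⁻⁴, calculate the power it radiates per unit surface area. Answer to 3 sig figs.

Wien's law: T = b/λ_max = 2.898×10⁻³/4.459×10⁻⁶ = 649.922 K.
Then I = σT⁴ = 5.670×10⁻⁸×(649.922)⁴ = 1.01×10⁴ W/m².

I ≈ 1.01×10⁴ W/m²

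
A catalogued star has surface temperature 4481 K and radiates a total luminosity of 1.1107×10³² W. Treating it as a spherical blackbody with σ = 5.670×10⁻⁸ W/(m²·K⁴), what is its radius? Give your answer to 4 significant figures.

L = 4πR²σT⁴ ⇒ R = √(L/(4πσT⁴)).
σT⁴ = 2.28603×10⁷ W/m², so R = √(1.1107×10³²/(4π×2.28603×10⁷)) = 6.218×10¹¹ m.

R ≈ 6.218×10¹¹ m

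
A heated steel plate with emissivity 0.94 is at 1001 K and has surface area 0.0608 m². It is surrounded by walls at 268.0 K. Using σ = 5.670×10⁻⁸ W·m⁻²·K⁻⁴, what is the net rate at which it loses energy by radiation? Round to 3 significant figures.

Net loss ≈ 3.24×10³ W

Area A = 0.0608 m².
Net radiated power P_net = εσA(T⁴ − T₀⁴) = 0.94×5.670×10⁻⁸×0.0608×(1001⁴ − 268.0⁴).
T⁴ − T₀⁴ = 1.00401×10¹² − 5.15869×10⁹ = 9.98851×10¹¹ K⁴, so P_net = 3.24×10³ W.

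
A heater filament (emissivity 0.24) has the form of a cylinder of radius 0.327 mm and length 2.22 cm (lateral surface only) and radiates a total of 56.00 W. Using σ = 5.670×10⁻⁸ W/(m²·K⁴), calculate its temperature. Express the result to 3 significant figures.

Lateral area A = 2πrL = 2π×3.27×10⁻⁴×0.0222 = 4.56122×10⁻⁵ m².
P = εσAT⁴ ⇒ T = (P/(εσA))^(1/4) = (56.00/(0.24×5.670×10⁻⁸×4.56122×10⁻⁵))^(1/4) = 3.08×10³ K.

T ≈ 3.08×10³ K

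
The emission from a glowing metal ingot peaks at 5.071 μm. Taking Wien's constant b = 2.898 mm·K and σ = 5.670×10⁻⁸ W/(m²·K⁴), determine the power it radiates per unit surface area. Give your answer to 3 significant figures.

I ≈ 6.05×10³ W/m²

Wien's law: T = b/λ_max = 2.898×10⁻³/5.071×10⁻⁶ = 571.485 K.
Then I = σT⁴ = 5.670×10⁻⁸×(571.485)⁴ = 6.05×10³ W/m².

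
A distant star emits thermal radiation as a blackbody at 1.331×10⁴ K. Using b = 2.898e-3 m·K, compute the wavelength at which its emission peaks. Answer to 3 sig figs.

Wien's displacement law: λ_max = b/T = (2.898×10⁻³ m·K)/(1.331×10⁴ K) = 2.177×10⁻⁷ m.
That is 218 nm, in the ultraviolet range.

λ_max ≈ 218 nm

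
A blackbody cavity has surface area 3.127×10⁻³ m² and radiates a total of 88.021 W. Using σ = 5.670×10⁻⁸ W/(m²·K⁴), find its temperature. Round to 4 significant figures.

Area A = 3.127×10⁻³ m².
P = σAT⁴ ⇒ T = (P/(σA))^(1/4) = (88.021/(5.670×10⁻⁸×3.127×10⁻³))^(1/4) = 839.4 K.

T ≈ 839.4 K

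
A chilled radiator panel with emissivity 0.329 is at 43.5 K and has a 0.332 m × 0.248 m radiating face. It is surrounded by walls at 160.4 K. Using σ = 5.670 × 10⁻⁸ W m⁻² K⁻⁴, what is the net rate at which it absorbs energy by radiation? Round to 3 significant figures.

Area A = 0.332 × 0.248 = 0.082336 m².
Net radiated power P_net = εσA(T⁴ − T₀⁴) = 0.329×5.670×10⁻⁸×0.082336×(43.5⁴ − 160.4⁴).
T⁴ − T₀⁴ = 3.58061×10⁶ − 6.61938×10⁸ = -6.58357×10⁸ K⁴, so P_net = -1.01 W — negative, meaning a net gain of 1.01 W.

Net gain ≈ 1.01 W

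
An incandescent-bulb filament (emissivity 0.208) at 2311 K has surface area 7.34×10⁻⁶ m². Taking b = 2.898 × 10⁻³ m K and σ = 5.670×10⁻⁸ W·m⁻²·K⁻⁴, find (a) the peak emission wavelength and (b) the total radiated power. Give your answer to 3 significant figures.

(a) λ_max = b/T = 2.898×10⁻³/2311 = 1.254×10⁻⁶ m = 1.25 μm.
Area A = 7.34×10⁻⁶ m².
(b) P = εσAT⁴ = 0.208×5.670×10⁻⁸×7.34×10⁻⁶×(2311)⁴ = 2.47 W.

λ_max ≈ 1.25 μm; P ≈ 2.47 W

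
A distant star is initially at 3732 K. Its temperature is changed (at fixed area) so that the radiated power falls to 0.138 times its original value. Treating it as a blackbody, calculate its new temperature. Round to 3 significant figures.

T₂ ≈ 2.27×10³ K

P ∝ T⁴, so T₂/T₁ = (P₂/P₁)^(1/4) = (0.138)^(1/4) = 0.609494.
T₂ = 3732 × 0.609494 = 2.27×10³ K.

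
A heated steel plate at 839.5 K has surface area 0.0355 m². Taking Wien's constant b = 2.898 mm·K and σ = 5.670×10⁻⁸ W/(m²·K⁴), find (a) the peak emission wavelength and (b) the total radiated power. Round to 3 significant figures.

(a) λ_max = b/T = 2.898×10⁻³/839.5 = 3.452×10⁻⁶ m = 3.45 μm.
Area A = 0.0355 m².
(b) P = σAT⁴ = 5.670×10⁻⁸×0.0355×(839.5)⁴ = 1.00×10³ W.

λ_max ≈ 3.45 μm; P ≈ 1.00×10³ W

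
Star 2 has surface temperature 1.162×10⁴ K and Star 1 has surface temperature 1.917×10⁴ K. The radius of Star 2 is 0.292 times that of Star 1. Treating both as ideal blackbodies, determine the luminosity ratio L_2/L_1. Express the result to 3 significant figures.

L_2/L_1 ≈ 0.0115

L ∝ R²T⁴, so L_2/L_1 = (R_2/R_1)²(T_2/T_1)⁴ = (0.292)² × (1.162×10⁴/1.917×10⁴)⁴ = 0.085264 × 0.135001 = 0.0115.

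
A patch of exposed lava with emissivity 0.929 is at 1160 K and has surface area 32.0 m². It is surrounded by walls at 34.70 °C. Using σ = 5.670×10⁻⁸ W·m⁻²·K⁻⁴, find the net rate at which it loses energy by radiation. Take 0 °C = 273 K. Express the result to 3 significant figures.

Surroundings: T = 34.70 °C + 273 = 307.70 K.
Area A = 32.0 m².
Net radiated power P_net = εσA(T⁴ − T₀⁴) = 0.929×5.670×10⁻⁸×32.0×(1160⁴ − 307.70⁴).
T⁴ − T₀⁴ = 1.81064×10¹² − 8.96417×10⁹ = 1.80168×10¹² K⁴, so P_net = 3.04×10⁶ W.

Net loss ≈ 3.04×10⁶ W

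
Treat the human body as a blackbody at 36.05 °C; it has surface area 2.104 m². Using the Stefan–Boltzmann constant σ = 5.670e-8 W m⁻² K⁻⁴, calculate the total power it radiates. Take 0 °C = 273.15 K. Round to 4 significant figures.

P ≈ 1090 W

T = 36.05 °C + 273.15 = 309.20 K.
Area A = 2.104 m².
P = σAT⁴ = 5.670×10⁻⁸ × 2.104 × (309.20)⁴ = 1090 W.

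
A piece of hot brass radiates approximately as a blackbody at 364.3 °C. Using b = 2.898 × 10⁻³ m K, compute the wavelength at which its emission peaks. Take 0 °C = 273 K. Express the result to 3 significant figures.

T = 364.3 °C + 273 = 637.3 K.
Wien's displacement law: λ_max = b/T = (2.898×10⁻³ m·K)/(637.3 K) = 4.547×10⁻⁶ m.
That is 4.55 μm, in the infrared range.

λ_max ≈ 4.55 μm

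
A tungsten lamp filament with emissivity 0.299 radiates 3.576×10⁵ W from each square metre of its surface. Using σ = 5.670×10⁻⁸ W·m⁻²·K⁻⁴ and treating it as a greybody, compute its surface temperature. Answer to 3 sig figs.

I = εσT⁴, so T = (I/εσ)^(1/4) = (3.576×10⁵/(0.299×5.670×10⁻⁸))^(1/4) = 2.14×10³ K.

T ≈ 2.14×10³ K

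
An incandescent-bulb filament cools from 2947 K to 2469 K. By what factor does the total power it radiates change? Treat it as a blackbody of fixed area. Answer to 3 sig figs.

P₂/P₁ ≈ 0.493

P ∝ T⁴, so P₂/P₁ = (T₂/T₁)⁴ = (2469/2947)⁴ = (0.837801)⁴ = 0.493.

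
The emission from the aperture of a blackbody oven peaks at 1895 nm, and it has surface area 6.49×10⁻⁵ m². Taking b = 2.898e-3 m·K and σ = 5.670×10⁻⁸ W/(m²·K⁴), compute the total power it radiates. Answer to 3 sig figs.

Wien's law: T = b/λ_max = 2.898×10⁻³/1.895×10⁻⁶ = 1529.29 K.
Area A = 6.49×10⁻⁵ m².
Then P = σAT⁴ = 5.670×10⁻⁸×6.49×10⁻⁵×(1529.29)⁴ = 20.1 W.

P ≈ 20.1 W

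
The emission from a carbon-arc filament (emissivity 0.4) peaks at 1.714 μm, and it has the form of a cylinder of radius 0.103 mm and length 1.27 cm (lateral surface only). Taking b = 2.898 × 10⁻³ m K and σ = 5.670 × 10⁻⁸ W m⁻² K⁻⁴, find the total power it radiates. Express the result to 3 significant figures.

Wien's law: T = b/λ_max = 2.898×10⁻³/1.714×10⁻⁶ = 1690.78 K.
Lateral area A = 2πrL = 2π×1.03×10⁻⁴×0.0127 = 8.21903×10⁻⁶ m².
Then P = εσAT⁴ = 0.4×5.670×10⁻⁸×8.21903×10⁻⁶×(1690.78)⁴ = 1.52 W.

P ≈ 1.52 W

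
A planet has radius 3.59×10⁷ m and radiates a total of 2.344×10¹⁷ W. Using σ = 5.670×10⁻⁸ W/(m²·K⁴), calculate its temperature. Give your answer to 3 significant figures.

Surface area A = 4πR² = 4π(3.59×10⁷ m)² = 1.61957×10¹⁶ m².
P = σAT⁴ ⇒ T = (P/(σA))^(1/4) = (2.344×10¹⁷/(5.670×10⁻⁸×1.61957×10¹⁶))^(1/4) = 126 K.

T ≈ 126 K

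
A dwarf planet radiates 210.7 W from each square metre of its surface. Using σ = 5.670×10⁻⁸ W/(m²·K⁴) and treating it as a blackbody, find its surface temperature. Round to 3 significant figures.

I = σT⁴, so T = (I/σ)^(1/4) = (210.7/(5.670×10⁻⁸))^(1/4) = 247 K.

T ≈ 247 K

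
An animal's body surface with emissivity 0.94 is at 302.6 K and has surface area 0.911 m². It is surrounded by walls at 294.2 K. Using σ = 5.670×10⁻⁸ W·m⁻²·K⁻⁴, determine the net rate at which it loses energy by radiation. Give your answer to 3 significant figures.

Net loss ≈ 43.4 W

Area A = 0.911 m².
Net radiated power P_net = εσA(T⁴ − T₀⁴) = 0.94×5.670×10⁻⁸×0.911×(302.6⁴ − 294.2⁴).
T⁴ − T₀⁴ = 8.38447×10⁹ − 7.49153×10⁹ = 8.92940×10⁸ K⁴, so P_net = 43.4 W.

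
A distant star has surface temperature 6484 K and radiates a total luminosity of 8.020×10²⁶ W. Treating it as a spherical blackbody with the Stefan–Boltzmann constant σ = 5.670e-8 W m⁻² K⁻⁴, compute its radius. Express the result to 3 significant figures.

L = 4πR²σT⁴ ⇒ R = √(L/(4πσT⁴)).
σT⁴ = 1.00220×10⁸ W/m², so R = √(8.020×10²⁶/(4π×1.00220×10⁸)) = 7.98×10⁸ m.

R ≈ 7.98×10⁸ m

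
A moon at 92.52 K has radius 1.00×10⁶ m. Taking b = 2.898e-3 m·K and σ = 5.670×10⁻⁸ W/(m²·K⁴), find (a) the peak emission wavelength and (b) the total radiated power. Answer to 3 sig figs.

(a) λ_max = b/T = 2.898×10⁻³/92.52 = 3.132×10⁻⁵ m = 31.3 μm.
Surface area A = 4πR² = 4π(1.00×10⁶ m)² = 1.25664×10¹³ m².
(b) P = σAT⁴ = 5.670×10⁻⁸×1.25664×10¹³×(92.52)⁴ = 5.22×10¹³ W.

λ_max ≈ 31.3 μm; P ≈ 5.22×10¹³ W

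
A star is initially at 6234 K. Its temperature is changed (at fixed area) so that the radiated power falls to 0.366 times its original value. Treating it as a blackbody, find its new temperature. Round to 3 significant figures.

T₂ ≈ 4.85×10³ K

P ∝ T⁴, so T₂/T₁ = (P₂/P₁)^(1/4) = (0.366)^(1/4) = 0.777804.
T₂ = 6234 × 0.777804 = 4.85×10³ K.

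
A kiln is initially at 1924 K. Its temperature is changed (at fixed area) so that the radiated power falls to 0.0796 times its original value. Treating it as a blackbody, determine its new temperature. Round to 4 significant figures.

P ∝ T⁴, so T₂/T₁ = (P₂/P₁)^(1/4) = (0.0796)^(1/4) = 0.531164.
T₂ = 1924 × 0.531164 = 1022 K.

T₂ ≈ 1022 K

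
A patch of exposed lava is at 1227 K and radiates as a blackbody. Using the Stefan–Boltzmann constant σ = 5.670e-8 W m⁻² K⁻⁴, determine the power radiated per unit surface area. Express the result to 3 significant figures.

Stefan–Boltzmann: I = σT⁴ = 5.670×10⁻⁸ × (1227)⁴ = 1.29×10⁵ W/m².

I ≈ 1.29×10⁵ W/m²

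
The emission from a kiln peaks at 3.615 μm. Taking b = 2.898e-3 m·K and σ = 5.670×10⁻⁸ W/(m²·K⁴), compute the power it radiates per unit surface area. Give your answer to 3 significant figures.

I ≈ 2.34×10⁴ W/m²

Wien's law: T = b/λ_max = 2.898×10⁻³/3.615×10⁻⁶ = 801.660 K.
Then I = σT⁴ = 5.670×10⁻⁸×(801.660)⁴ = 2.34×10⁴ W/m².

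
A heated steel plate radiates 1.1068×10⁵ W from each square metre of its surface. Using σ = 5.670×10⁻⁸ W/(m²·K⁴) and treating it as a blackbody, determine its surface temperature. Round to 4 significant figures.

T ≈ 1182 K

I = σT⁴, so T = (I/σ)^(1/4) = (1.1068×10⁵/(5.670×10⁻⁸))^(1/4) = 1182 K.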